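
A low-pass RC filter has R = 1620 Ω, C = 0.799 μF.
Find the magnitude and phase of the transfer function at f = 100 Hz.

Step 1 — Angular frequency: ω = 2π·100 = 628.3 rad/s.
Step 2 — Transfer function: H(jω) = 1/(1 + jωRC).
Step 3 — Denominator: 1 + jωRC = 1 + j·628.3·1620·7.99e-07 = 1 + j0.8133.
Step 4 — H = 0.6019 - j0.4895.
Step 5 — Magnitude: |H| = 0.7758 (-2.2 dB); phase: φ = -39.1°.

|H| = 0.7758 (-2.2 dB), φ = -39.1°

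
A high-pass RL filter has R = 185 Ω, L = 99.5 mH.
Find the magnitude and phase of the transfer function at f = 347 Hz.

Step 1 — Angular frequency: ω = 2π·347 = 2180 rad/s.
Step 2 — Transfer function: H(jω) = jωL/(R + jωL).
Step 3 — Numerator jωL = j·216.9; denominator R + jωL = 185 + j216.9.
Step 4 — H = 0.579 + j0.4937.
Step 5 — Magnitude: |H| = 0.7609 (-2.4 dB); phase: φ = 40.5°.

|H| = 0.7609 (-2.4 dB), φ = 40.5°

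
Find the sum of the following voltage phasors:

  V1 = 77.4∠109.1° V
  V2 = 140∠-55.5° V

Step 1 — Convert each phasor to rectangular form:
  V1 = 77.4·(cos(109.1°) + j·sin(109.1°)) = -25.33 + j73.14 V
  V2 = 140·(cos(-55.5°) + j·sin(-55.5°)) = 79.3 - j115.4 V
Step 2 — Sum components: V_total = 53.97 - j42.24 V.
Step 3 — Convert to polar: |V_total| = 68.53 V, ∠V_total = -38.0°.

V_total = 68.53∠-38.0° V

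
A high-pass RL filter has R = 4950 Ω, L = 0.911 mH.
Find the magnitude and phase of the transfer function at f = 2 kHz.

Step 1 — Angular frequency: ω = 2π·2000 = 1.257e+04 rad/s.
Step 2 — Transfer function: H(jω) = jωL/(R + jωL).
Step 3 — Numerator jωL = j·11.45; denominator R + jωL = 4950 + j11.45.
Step 4 — H = 5.349e-06 + j0.002313.
Step 5 — Magnitude: |H| = 0.002313 (-52.7 dB); phase: φ = 89.9°.

|H| = 0.002313 (-52.7 dB), φ = 89.9°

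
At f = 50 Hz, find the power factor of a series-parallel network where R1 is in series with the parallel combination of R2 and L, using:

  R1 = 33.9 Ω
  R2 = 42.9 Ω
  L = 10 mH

Step 1 — Angular frequency: ω = 2π·f = 2π·50 = 314.2 rad/s.
Step 2 — Component impedances:
  R1: Z = R = 33.9 Ω
  R2: Z = R = 42.9 Ω
  L: Z = jωL = j·314.2·0.01 = 0 + j3.142 Ω
Step 3 — Parallel branch: R2 || L = 1/(1/R2 + 1/L) = 0.2288 + j3.125 Ω.
Step 4 — Series with R1: Z_total = R1 + (R2 || L) = 34.13 + j3.125 Ω = 34.27∠5.2° Ω.
Step 5 — Power factor: PF = cos(φ) = Re(Z)/|Z| = 34.129/34.272 = 0.9958.
Step 6 — Type: Im(Z) = 3.125 ⇒ lagging (phase φ = 5.2°).

PF = 0.9958 (lagging, φ = 5.2°)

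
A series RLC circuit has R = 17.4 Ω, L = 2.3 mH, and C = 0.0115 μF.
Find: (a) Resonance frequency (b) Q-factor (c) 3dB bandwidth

Step 1 — Resonance: ω₀ = 1/√(LC) = 1/√(0.0023·1.15e-08) = 1.944e+05 rad/s.
Step 2 — f₀ = ω₀/(2π) = 3.095e+04 Hz.
Step 3 — Series Q: Q = ω₀L/R = 1.944e+05·0.0023/17.4 = 25.7.
Step 4 — Bandwidth: Δω = ω₀/Q = 7565 rad/s; BW = Δω/(2π) = 1204 Hz.

(a) f₀ = 3.095e+04 Hz  (b) Q = 25.7  (c) BW = 1204 Hz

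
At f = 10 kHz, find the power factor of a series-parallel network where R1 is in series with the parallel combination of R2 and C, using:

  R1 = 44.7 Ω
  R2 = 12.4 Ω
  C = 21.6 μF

Step 1 — Angular frequency: ω = 2π·f = 2π·1e+04 = 6.283e+04 rad/s.
Step 2 — Component impedances:
  R1: Z = R = 44.7 Ω
  R2: Z = R = 12.4 Ω
  C: Z = 1/(jωC) = -j/(ω·C) = 0 - j0.7368 Ω
Step 3 — Parallel branch: R2 || C = 1/(1/R2 + 1/C) = 0.04363 - j0.7342 Ω.
Step 4 — Series with R1: Z_total = R1 + (R2 || C) = 44.74 - j0.7342 Ω = 44.75∠-0.9° Ω.
Step 5 — Power factor: PF = cos(φ) = Re(Z)/|Z| = 44.744/44.75 = 0.9999.
Step 6 — Type: Im(Z) = -0.7342 ⇒ leading (phase φ = -0.9°).

PF = 0.9999 (leading, φ = -0.9°)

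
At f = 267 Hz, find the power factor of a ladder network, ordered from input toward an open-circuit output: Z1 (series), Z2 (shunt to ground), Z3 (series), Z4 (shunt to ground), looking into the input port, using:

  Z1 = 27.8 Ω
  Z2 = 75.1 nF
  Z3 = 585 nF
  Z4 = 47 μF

Step 1 — Angular frequency: ω = 2π·f = 2π·267 = 1678 rad/s.
Step 2 — Component impedances:
  Z1: Z = R = 27.8 Ω
  Z2: Z = 1/(jωC) = -j/(ω·C) = 0 - j7937 Ω
  Z3: Z = 1/(jωC) = -j/(ω·C) = 0 - j1019 Ω
  Z4: Z = 1/(jωC) = -j/(ω·C) = 0 - j12.68 Ω
Step 3 — Ladder network (open output): work backward from the far end, alternating series and parallel combinations. Z_in = 27.8 - j913 Ω = 913.4∠-88.3° Ω.
Step 4 — Power factor: PF = cos(φ) = Re(Z)/|Z| = 27.8/913.4 = 0.03044.
Step 5 — Type: Im(Z) = -913 ⇒ leading (phase φ = -88.3°).

PF = 0.03044 (leading, φ = -88.3°)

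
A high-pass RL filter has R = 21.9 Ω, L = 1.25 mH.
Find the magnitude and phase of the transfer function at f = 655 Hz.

Step 1 — Angular frequency: ω = 2π·655 = 4115 rad/s.
Step 2 — Transfer function: H(jω) = jωL/(R + jωL).
Step 3 — Numerator jωL = j·5.144; denominator R + jωL = 21.9 + j5.144.
Step 4 — H = 0.05229 + j0.2226.
Step 5 — Magnitude: |H| = 0.2287 (-12.8 dB); phase: φ = 76.8°.

|H| = 0.2287 (-12.8 dB), φ = 76.8°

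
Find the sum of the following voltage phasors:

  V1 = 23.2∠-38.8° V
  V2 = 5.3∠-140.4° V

Step 1 — Convert each phasor to rectangular form:
  V1 = 23.2·(cos(-38.8°) + j·sin(-38.8°)) = 18.08 - j14.54 V
  V2 = 5.3·(cos(-140.4°) + j·sin(-140.4°)) = -4.084 - j3.378 V
Step 2 — Sum components: V_total = 14 - j17.92 V.
Step 3 — Convert to polar: |V_total| = 22.74 V, ∠V_total = -52.0°.

V_total = 22.74∠-52.0° V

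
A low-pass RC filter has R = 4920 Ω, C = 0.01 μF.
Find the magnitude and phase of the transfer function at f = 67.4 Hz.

Step 1 — Angular frequency: ω = 2π·67.4 = 423.5 rad/s.
Step 2 — Transfer function: H(jω) = 1/(1 + jωRC).
Step 3 — Denominator: 1 + jωRC = 1 + j·423.5·4920·1e-08 = 1 + j0.02084.
Step 4 — H = 0.9996 - j0.02083.
Step 5 — Magnitude: |H| = 0.9998 (-0.0 dB); phase: φ = -1.2°.

|H| = 0.9998 (-0.0 dB), φ = -1.2°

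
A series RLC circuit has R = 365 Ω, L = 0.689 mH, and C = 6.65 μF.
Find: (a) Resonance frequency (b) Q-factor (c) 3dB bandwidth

Step 1 — Resonance: ω₀ = 1/√(LC) = 1/√(0.000689·6.65e-06) = 1.477e+04 rad/s.
Step 2 — f₀ = ω₀/(2π) = 2351 Hz.
Step 3 — Series Q: Q = ω₀L/R = 1.477e+04·0.000689/365 = 0.02789.
Step 4 — Bandwidth: Δω = ω₀/Q = 5.298e+05 rad/s; BW = Δω/(2π) = 8.431e+04 Hz.

(a) f₀ = 2351 Hz  (b) Q = 0.02789  (c) BW = 8.431e+04 Hz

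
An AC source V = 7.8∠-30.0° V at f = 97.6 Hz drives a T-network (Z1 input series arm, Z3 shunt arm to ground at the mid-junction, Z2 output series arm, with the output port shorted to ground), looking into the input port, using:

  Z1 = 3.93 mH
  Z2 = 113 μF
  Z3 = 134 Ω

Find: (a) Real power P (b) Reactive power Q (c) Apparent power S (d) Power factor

Step 1 — Angular frequency: ω = 2π·f = 2π·97.6 = 613.2 rad/s.
Step 2 — Component impedances:
  Z1: Z = jωL = j·613.2·0.00393 = 0 + j2.41 Ω
  Z2: Z = 1/(jωC) = -j/(ω·C) = 0 - j14.43 Ω
  Z3: Z = R = 134 Ω
Step 3 — With the output port shorted to ground, the output series arm Z2 runs from the junction to ground; the shunt arm Z3 also runs from the junction to ground. They appear in parallel: Z3 || Z2 = 1.536 - j14.27 Ω.
Step 4 — Series with input arm Z1: Z_in = Z1 + (Z3 || Z2) = 1.536 - j11.86 Ω = 11.95∠-82.6° Ω.
Step 5 — Source phasor: V = 7.8∠-30.0° V = 6.755 - j3.9 V.
Step 6 — Current: I = V / Z = 0.3961 + j0.5184 A = 0.6525∠52.6° A.
Step 7 — Complex power: S = V·I* = 0.654 - j5.047 VA.
Step 8 — Real power: P = Re(S) = 0.654 W.
Step 9 — Reactive power: Q = Im(S) = -5.047 VAR.
Step 10 — Apparent power: |S| = 5.089 VA.
Step 11 — Power factor: PF = P/|S| = 0.1285 (leading).

(a) P = 0.654 W  (b) Q = -5.047 VAR  (c) S = 5.089 VA  (d) PF = 0.1285 (leading)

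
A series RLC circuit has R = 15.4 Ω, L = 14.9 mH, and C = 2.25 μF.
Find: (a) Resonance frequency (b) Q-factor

Step 1 — Resonance condition Im(Z)=0 gives ω₀ = 1/√(LC).
Step 2 — ω₀ = 1/√(0.0149·2.25e-06) = 5462 rad/s.
Step 3 — f₀ = ω₀/(2π) = 869.2 Hz.
Step 4 — Series Q: Q = ω₀L/R = 5462·0.0149/15.4 = 5.284.

(a) f₀ = 869.2 Hz  (b) Q = 5.284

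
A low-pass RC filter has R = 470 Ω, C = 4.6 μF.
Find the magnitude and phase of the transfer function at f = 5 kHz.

Step 1 — Angular frequency: ω = 2π·5000 = 3.142e+04 rad/s.
Step 2 — Transfer function: H(jω) = 1/(1 + jωRC).
Step 3 — Denominator: 1 + jωRC = 1 + j·3.142e+04·470·4.6e-06 = 1 + j67.92.
Step 4 — H = 0.0002167 - j0.01472.
Step 5 — Magnitude: |H| = 0.01472 (-36.6 dB); phase: φ = -89.2°.

|H| = 0.01472 (-36.6 dB), φ = -89.2°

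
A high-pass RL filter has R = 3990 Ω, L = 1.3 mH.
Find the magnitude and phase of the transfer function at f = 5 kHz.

Step 1 — Angular frequency: ω = 2π·5000 = 3.142e+04 rad/s.
Step 2 — Transfer function: H(jω) = jωL/(R + jωL).
Step 3 — Numerator jωL = j·40.84; denominator R + jωL = 3990 + j40.84.
Step 4 — H = 0.0001048 + j0.01023.
Step 5 — Magnitude: |H| = 0.01024 (-39.8 dB); phase: φ = 89.4°.

|H| = 0.01024 (-39.8 dB), φ = 89.4°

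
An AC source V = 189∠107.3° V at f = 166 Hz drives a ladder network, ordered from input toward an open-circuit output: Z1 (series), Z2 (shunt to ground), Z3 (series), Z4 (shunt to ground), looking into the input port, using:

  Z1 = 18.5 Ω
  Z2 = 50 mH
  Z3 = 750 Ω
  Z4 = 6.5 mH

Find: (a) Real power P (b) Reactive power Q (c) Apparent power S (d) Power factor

Step 1 — Angular frequency: ω = 2π·f = 2π·166 = 1043 rad/s.
Step 2 — Component impedances:
  Z1: Z = R = 18.5 Ω
  Z2: Z = jωL = j·1043·0.05 = 0 + j52.15 Ω
  Z3: Z = R = 750 Ω
  Z4: Z = jωL = j·1043·0.0065 = 0 + j6.78 Ω
Step 3 — Ladder network (open output): work backward from the far end, alternating series and parallel combinations. Z_in = 22.1 + j51.87 Ω = 56.38∠66.9° Ω.
Step 4 — Source phasor: V = 189∠107.3° V = -56.2 + j180.4 V.
Step 5 — Current: I = V / Z = 2.554 + j2.172 A = 3.352∠40.4° A.
Step 6 — Complex power: S = V·I* = 248.4 + j582.8 VA.
Step 7 — Real power: P = Re(S) = 248.4 W.
Step 8 — Reactive power: Q = Im(S) = 582.8 VAR.
Step 9 — Apparent power: |S| = 633.6 VA.
Step 10 — Power factor: PF = P/|S| = 0.392 (lagging).

(a) P = 248.4 W  (b) Q = 582.8 VAR  (c) S = 633.6 VA  (d) PF = 0.392 (lagging)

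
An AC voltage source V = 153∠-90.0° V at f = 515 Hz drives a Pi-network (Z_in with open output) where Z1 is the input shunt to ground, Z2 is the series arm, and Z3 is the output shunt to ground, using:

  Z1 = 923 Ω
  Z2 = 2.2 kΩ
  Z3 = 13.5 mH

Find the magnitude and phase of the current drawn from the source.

Step 1 — Angular frequency: ω = 2π·f = 2π·515 = 3236 rad/s.
Step 2 — Component impedances:
  Z1: Z = R = 923 Ω
  Z2: Z = R = 2200 Ω
  Z3: Z = jωL = j·3236·0.0135 = 0 + j43.68 Ω
Step 3 — With open output, the series arm Z2 and the output shunt Z3 appear in series to ground: Z2 + Z3 = 2200 + j43.68 Ω.
Step 4 — Parallel with input shunt Z1: Z_in = Z1 || (Z2 + Z3) = 650.3 + j3.815 Ω = 650.3∠0.3° Ω.
Step 5 — Source phasor: V = 153∠-90.0° V = 0 - j153 V.
Step 6 — Ohm's law: I = V / Z_total = (0 - j153) / (650.3 + j3.815) = -0.00138 - j0.2353 A.
Step 7 — Convert to polar: |I| = 0.2353 A, ∠I = -90.3°.

I = 0.2353∠-90.3° A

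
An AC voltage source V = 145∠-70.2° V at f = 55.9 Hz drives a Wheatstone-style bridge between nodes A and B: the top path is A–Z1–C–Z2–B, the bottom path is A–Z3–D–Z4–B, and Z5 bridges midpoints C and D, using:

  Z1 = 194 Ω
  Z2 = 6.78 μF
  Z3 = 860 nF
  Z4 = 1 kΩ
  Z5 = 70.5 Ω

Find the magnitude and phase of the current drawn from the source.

Step 1 — Angular frequency: ω = 2π·f = 2π·55.9 = 351.2 rad/s.
Step 2 — Component impedances:
  Z1: Z = R = 194 Ω
  Z2: Z = 1/(jωC) = -j/(ω·C) = 0 - j419.9 Ω
  Z3: Z = 1/(jωC) = -j/(ω·C) = 0 - j3311 Ω
  Z4: Z = R = 1000 Ω
  Z5: Z = R = 70.5 Ω
Step 3 — Bridge requires nodal analysis (the Z5 bridge couples midpoints C and D, so the two paths cannot be reduced to a simple series/parallel combination). Setting node B to ground and injecting 1 A at node A, the 3-node admittance system at A, C, D solves to V_A = Z_AB = 332.9 - j375.9 Ω = 502.1∠-48.5° Ω.
Step 4 — Source phasor: V = 145∠-70.2° V = 49.12 - j136.4 V.
Step 5 — Ohm's law: I = V / Z_total = (49.12 - j136.4) / (332.9 - j375.9) = 0.2683 - j0.1069 A.
Step 6 — Convert to polar: |I| = 0.2888 A, ∠I = -21.7°.

I = 0.2888∠-21.7° A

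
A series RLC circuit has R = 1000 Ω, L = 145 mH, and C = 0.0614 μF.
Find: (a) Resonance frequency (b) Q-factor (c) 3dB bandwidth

Step 1 — Resonance: ω₀ = 1/√(LC) = 1/√(0.145·6.14e-08) = 1.06e+04 rad/s.
Step 2 — f₀ = ω₀/(2π) = 1687 Hz.
Step 3 — Series Q: Q = ω₀L/R = 1.06e+04·0.145/1000 = 1.537.
Step 4 — Bandwidth: Δω = ω₀/Q = 6897 rad/s; BW = Δω/(2π) = 1098 Hz.

(a) f₀ = 1687 Hz  (b) Q = 1.537  (c) BW = 1098 Hz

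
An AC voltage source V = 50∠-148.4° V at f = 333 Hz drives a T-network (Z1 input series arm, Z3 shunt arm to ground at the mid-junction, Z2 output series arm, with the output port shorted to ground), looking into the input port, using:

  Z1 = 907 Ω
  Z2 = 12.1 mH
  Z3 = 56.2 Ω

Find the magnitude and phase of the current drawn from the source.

Step 1 — Angular frequency: ω = 2π·f = 2π·333 = 2092 rad/s.
Step 2 — Component impedances:
  Z1: Z = R = 907 Ω
  Z2: Z = jωL = j·2092·0.0121 = 0 + j25.32 Ω
  Z3: Z = R = 56.2 Ω
Step 3 — With the output port shorted to ground, the output series arm Z2 runs from the junction to ground; the shunt arm Z3 also runs from the junction to ground. They appear in parallel: Z3 || Z2 = 9.481 + j21.05 Ω.
Step 4 — Series with input arm Z1: Z_in = Z1 + (Z3 || Z2) = 916.5 + j21.05 Ω = 916.7∠1.3° Ω.
Step 5 — Source phasor: V = 50∠-148.4° V = -42.59 - j26.2 V.
Step 6 — Ohm's law: I = V / Z_total = (-42.59 - j26.2) / (916.5 + j21.05) = -0.0471 - j0.02751 A.
Step 7 — Convert to polar: |I| = 0.05454 A, ∠I = -149.7°.

I = 0.05454∠-149.7° A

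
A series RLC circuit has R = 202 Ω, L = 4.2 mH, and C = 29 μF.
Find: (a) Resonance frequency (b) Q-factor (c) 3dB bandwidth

Step 1 — Resonance: ω₀ = 1/√(LC) = 1/√(0.0042·2.9e-05) = 2865 rad/s.
Step 2 — f₀ = ω₀/(2π) = 456 Hz.
Step 3 — Series Q: Q = ω₀L/R = 2865·0.0042/202 = 0.05958.
Step 4 — Bandwidth: Δω = ω₀/Q = 4.81e+04 rad/s; BW = Δω/(2π) = 7655 Hz.

(a) f₀ = 456 Hz  (b) Q = 0.05958  (c) BW = 7655 Hz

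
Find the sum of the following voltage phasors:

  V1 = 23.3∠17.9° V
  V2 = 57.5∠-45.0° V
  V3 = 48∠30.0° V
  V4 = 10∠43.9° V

Step 1 — Convert each phasor to rectangular form:
  V1 = 23.3·(cos(17.9°) + j·sin(17.9°)) = 22.17 + j7.161 V
  V2 = 57.5·(cos(-45.0°) + j·sin(-45.0°)) = 40.66 - j40.66 V
  V3 = 48·(cos(30.0°) + j·sin(30.0°)) = 41.57 + j24 V
  V4 = 10·(cos(43.9°) + j·sin(43.9°)) = 7.206 + j6.934 V
Step 2 — Sum components: V_total = 111.6 - j2.563 V.
Step 3 — Convert to polar: |V_total| = 111.6 V, ∠V_total = -1.3°.

V_total = 111.6∠-1.3° V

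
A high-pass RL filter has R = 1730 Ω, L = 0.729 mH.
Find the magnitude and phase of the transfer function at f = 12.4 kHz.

Step 1 — Angular frequency: ω = 2π·1.24e+04 = 7.791e+04 rad/s.
Step 2 — Transfer function: H(jω) = jωL/(R + jωL).
Step 3 — Numerator jωL = j·56.8; denominator R + jωL = 1730 + j56.8.
Step 4 — H = 0.001077 + j0.0328.
Step 5 — Magnitude: |H| = 0.03281 (-29.7 dB); phase: φ = 88.1°.

|H| = 0.03281 (-29.7 dB), φ = 88.1°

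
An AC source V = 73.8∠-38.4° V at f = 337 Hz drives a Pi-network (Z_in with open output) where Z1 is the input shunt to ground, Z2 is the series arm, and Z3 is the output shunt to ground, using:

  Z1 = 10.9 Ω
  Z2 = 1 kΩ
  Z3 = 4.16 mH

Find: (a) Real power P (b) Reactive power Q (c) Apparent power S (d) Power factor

Step 1 — Angular frequency: ω = 2π·f = 2π·337 = 2117 rad/s.
Step 2 — Component impedances:
  Z1: Z = R = 10.9 Ω
  Z2: Z = R = 1000 Ω
  Z3: Z = jωL = j·2117·0.00416 = 0 + j8.809 Ω
Step 3 — With open output, the series arm Z2 and the output shunt Z3 appear in series to ground: Z2 + Z3 = 1000 + j8.809 Ω.
Step 4 — Parallel with input shunt Z1: Z_in = Z1 || (Z2 + Z3) = 10.78 + j0.001024 Ω = 10.78∠0.0° Ω.
Step 5 — Source phasor: V = 73.8∠-38.4° V = 57.84 - j45.84 V.
Step 6 — Current: I = V / Z = 5.364 - j4.252 A = 6.844∠-38.4° A.
Step 7 — Complex power: S = V·I* = 505.1 + j0.04797 VA.
Step 8 — Real power: P = Re(S) = 505.1 W.
Step 9 — Reactive power: Q = Im(S) = 0.04797 VAR.
Step 10 — Apparent power: |S| = 505.1 VA.
Step 11 — Power factor: PF = P/|S| = 1 (lagging).

(a) P = 505.1 W  (b) Q = 0.04797 VAR  (c) S = 505.1 VA  (d) PF = 1 (lagging)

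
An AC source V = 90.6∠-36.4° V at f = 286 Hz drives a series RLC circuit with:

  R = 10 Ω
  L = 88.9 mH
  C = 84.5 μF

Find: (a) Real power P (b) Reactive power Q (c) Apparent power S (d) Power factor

Step 1 — Angular frequency: ω = 2π·f = 2π·286 = 1797 rad/s.
Step 2 — Component impedances:
  R: Z = R = 10 Ω
  L: Z = jωL = j·1797·0.0889 = 0 + j159.8 Ω
  C: Z = 1/(jωC) = -j/(ω·C) = 0 - j6.586 Ω
Step 3 — Series combination: Z_total = R + L + C = 10 + j153.2 Ω = 153.5∠86.3° Ω.
Step 4 — Source phasor: V = 90.6∠-36.4° V = 72.92 - j53.76 V.
Step 5 — Current: I = V / Z = -0.3186 - j0.4969 A = 0.5903∠-122.7° A.
Step 6 — Complex power: S = V·I* = 3.484 + j53.36 VA.
Step 7 — Real power: P = Re(S) = 3.484 W.
Step 8 — Reactive power: Q = Im(S) = 53.36 VAR.
Step 9 — Apparent power: |S| = 53.48 VA.
Step 10 — Power factor: PF = P/|S| = 0.06515 (lagging).

(a) P = 3.484 W  (b) Q = 53.36 VAR  (c) S = 53.48 VA  (d) PF = 0.06515 (lagging)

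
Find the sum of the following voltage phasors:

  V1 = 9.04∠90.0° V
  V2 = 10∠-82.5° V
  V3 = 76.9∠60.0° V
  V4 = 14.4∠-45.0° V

Step 1 — Convert each phasor to rectangular form:
  V1 = 9.04·(cos(90.0°) + j·sin(90.0°)) = 0 + j9.04 V
  V2 = 10·(cos(-82.5°) + j·sin(-82.5°)) = 1.305 - j9.914 V
  V3 = 76.9·(cos(60.0°) + j·sin(60.0°)) = 38.45 + j66.6 V
  V4 = 14.4·(cos(-45.0°) + j·sin(-45.0°)) = 10.18 - j10.18 V
Step 2 — Sum components: V_total = 49.94 + j55.54 V.
Step 3 — Convert to polar: |V_total| = 74.69 V, ∠V_total = 48.0°.

V_total = 74.69∠48.0° V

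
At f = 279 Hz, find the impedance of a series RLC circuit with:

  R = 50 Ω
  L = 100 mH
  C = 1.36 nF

Step 1 — Angular frequency: ω = 2π·f = 2π·279 = 1753 rad/s.
Step 2 — Component impedances:
  R: Z = R = 50 Ω
  L: Z = jωL = j·1753·0.1 = 0 + j175.3 Ω
  C: Z = 1/(jωC) = -j/(ω·C) = 0 - j4.194e+05 Ω
Step 3 — Series combination: Z_total = R + L + C = 50 - j4.193e+05 Ω = 4.193e+05∠-90.0° Ω.

Z = 50 - j4.193e+05 Ω = 4.193e+05∠-90.0° Ω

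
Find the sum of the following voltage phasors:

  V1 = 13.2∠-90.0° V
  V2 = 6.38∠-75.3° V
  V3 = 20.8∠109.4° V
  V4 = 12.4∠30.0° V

Step 1 — Convert each phasor to rectangular form:
  V1 = 13.2·(cos(-90.0°) + j·sin(-90.0°)) = 0 - j13.2 V
  V2 = 6.38·(cos(-75.3°) + j·sin(-75.3°)) = 1.619 - j6.171 V
  V3 = 20.8·(cos(109.4°) + j·sin(109.4°)) = -6.909 + j19.62 V
  V4 = 12.4·(cos(30.0°) + j·sin(30.0°)) = 10.74 + j6.2 V
Step 2 — Sum components: V_total = 5.449 + j6.448 V.
Step 3 — Convert to polar: |V_total| = 8.442 V, ∠V_total = 49.8°.

V_total = 8.442∠49.8° V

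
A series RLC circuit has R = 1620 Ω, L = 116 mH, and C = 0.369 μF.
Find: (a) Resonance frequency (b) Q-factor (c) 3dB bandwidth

Step 1 — Resonance: ω₀ = 1/√(LC) = 1/√(0.116·3.69e-07) = 4833 rad/s.
Step 2 — f₀ = ω₀/(2π) = 769.3 Hz.
Step 3 — Series Q: Q = ω₀L/R = 4833·0.116/1620 = 0.3461.
Step 4 — Bandwidth: Δω = ω₀/Q = 1.397e+04 rad/s; BW = Δω/(2π) = 2223 Hz.

(a) f₀ = 769.3 Hz  (b) Q = 0.3461  (c) BW = 2223 Hz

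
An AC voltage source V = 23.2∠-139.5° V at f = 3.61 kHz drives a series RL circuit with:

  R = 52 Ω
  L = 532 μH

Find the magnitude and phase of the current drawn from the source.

Step 1 — Angular frequency: ω = 2π·f = 2π·3610 = 2.268e+04 rad/s.
Step 2 — Component impedances:
  R: Z = R = 52 Ω
  L: Z = jωL = j·2.268e+04·0.000532 = 0 + j12.07 Ω
Step 3 — Series combination: Z_total = R + L = 52 + j12.07 Ω = 53.38∠13.1° Ω.
Step 4 — Source phasor: V = 23.2∠-139.5° V = -17.64 - j15.07 V.
Step 5 — Ohm's law: I = V / Z_total = (-17.64 - j15.07) / (52 + j12.07) = -0.3857 - j0.2002 A.
Step 6 — Convert to polar: |I| = 0.4346 A, ∠I = -152.6°.

I = 0.4346∠-152.6° A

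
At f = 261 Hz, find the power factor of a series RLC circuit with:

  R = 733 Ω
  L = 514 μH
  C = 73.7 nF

Step 1 — Angular frequency: ω = 2π·f = 2π·261 = 1640 rad/s.
Step 2 — Component impedances:
  R: Z = R = 733 Ω
  L: Z = jωL = j·1640·0.000514 = 0 + j0.8429 Ω
  C: Z = 1/(jωC) = -j/(ω·C) = 0 - j8274 Ω
Step 3 — Series combination: Z_total = R + L + C = 733 - j8273 Ω = 8306∠-84.9° Ω.
Step 4 — Power factor: PF = cos(φ) = Re(Z)/|Z| = 733/8306 = 0.08825.
Step 5 — Type: Im(Z) = -8273 ⇒ leading (phase φ = -84.9°).

PF = 0.08825 (leading, φ = -84.9°)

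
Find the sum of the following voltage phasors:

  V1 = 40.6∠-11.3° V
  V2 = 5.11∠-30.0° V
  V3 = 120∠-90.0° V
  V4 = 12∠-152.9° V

Step 1 — Convert each phasor to rectangular form:
  V1 = 40.6·(cos(-11.3°) + j·sin(-11.3°)) = 39.81 - j7.955 V
  V2 = 5.11·(cos(-30.0°) + j·sin(-30.0°)) = 4.425 - j2.555 V
  V3 = 120·(cos(-90.0°) + j·sin(-90.0°)) = 0 - j120 V
  V4 = 12·(cos(-152.9°) + j·sin(-152.9°)) = -10.68 - j5.467 V
Step 2 — Sum components: V_total = 33.56 - j136 V.
Step 3 — Convert to polar: |V_total| = 140.1 V, ∠V_total = -76.1°.

V_total = 140.1∠-76.1° V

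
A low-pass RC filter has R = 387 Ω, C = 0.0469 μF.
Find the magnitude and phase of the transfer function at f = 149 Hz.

Step 1 — Angular frequency: ω = 2π·149 = 936.2 rad/s.
Step 2 — Transfer function: H(jω) = 1/(1 + jωRC).
Step 3 — Denominator: 1 + jωRC = 1 + j·936.2·387·4.69e-08 = 1 + j0.01699.
Step 4 — H = 0.9997 - j0.01699.
Step 5 — Magnitude: |H| = 0.9999 (-0.0 dB); phase: φ = -1.0°.

|H| = 0.9999 (-0.0 dB), φ = -1.0°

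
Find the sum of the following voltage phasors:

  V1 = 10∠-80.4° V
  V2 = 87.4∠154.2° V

Step 1 — Convert each phasor to rectangular form:
  V1 = 10·(cos(-80.4°) + j·sin(-80.4°)) = 1.668 - j9.86 V
  V2 = 87.4·(cos(154.2°) + j·sin(154.2°)) = -78.69 + j38.04 V
Step 2 — Sum components: V_total = -77.02 + j28.18 V.
Step 3 — Convert to polar: |V_total| = 82.01 V, ∠V_total = 159.9°.

V_total = 82.01∠159.9° V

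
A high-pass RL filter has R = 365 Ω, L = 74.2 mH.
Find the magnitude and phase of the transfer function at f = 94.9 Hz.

Step 1 — Angular frequency: ω = 2π·94.9 = 596.3 rad/s.
Step 2 — Transfer function: H(jω) = jωL/(R + jωL).
Step 3 — Numerator jωL = j·44.24; denominator R + jωL = 365 + j44.24.
Step 4 — H = 0.01448 + j0.1195.
Step 5 — Magnitude: |H| = 0.1203 (-18.4 dB); phase: φ = 83.1°.

|H| = 0.1203 (-18.4 dB), φ = 83.1°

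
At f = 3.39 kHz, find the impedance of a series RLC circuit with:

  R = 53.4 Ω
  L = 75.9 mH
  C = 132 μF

Step 1 — Angular frequency: ω = 2π·f = 2π·3390 = 2.13e+04 rad/s.
Step 2 — Component impedances:
  R: Z = R = 53.4 Ω
  L: Z = jωL = j·2.13e+04·0.0759 = 0 + j1617 Ω
  C: Z = 1/(jωC) = -j/(ω·C) = 0 - j0.3557 Ω
Step 3 — Series combination: Z_total = R + L + C = 53.4 + j1616 Ω = 1617∠88.1° Ω.

Z = 53.4 + j1616 Ω = 1617∠88.1° Ω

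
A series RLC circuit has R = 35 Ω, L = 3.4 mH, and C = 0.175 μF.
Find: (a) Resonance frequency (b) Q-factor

Step 1 — Resonance condition Im(Z)=0 gives ω₀ = 1/√(LC).
Step 2 — ω₀ = 1/√(0.0034·1.75e-07) = 4.1e+04 rad/s.
Step 3 — f₀ = ω₀/(2π) = 6525 Hz.
Step 4 — Series Q: Q = ω₀L/R = 4.1e+04·0.0034/35 = 3.982.

(a) f₀ = 6525 Hz  (b) Q = 3.982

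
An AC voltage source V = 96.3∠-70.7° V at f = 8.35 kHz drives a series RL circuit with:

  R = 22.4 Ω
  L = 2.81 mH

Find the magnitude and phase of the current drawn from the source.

Step 1 — Angular frequency: ω = 2π·f = 2π·8350 = 5.246e+04 rad/s.
Step 2 — Component impedances:
  R: Z = R = 22.4 Ω
  L: Z = jωL = j·5.246e+04·0.00281 = 0 + j147.4 Ω
Step 3 — Series combination: Z_total = R + L = 22.4 + j147.4 Ω = 149.1∠81.4° Ω.
Step 4 — Source phasor: V = 96.3∠-70.7° V = 31.83 - j90.89 V.
Step 5 — Ohm's law: I = V / Z_total = (31.83 - j90.89) / (22.4 + j147.4) = -0.5705 - j0.3026 A.
Step 6 — Convert to polar: |I| = 0.6458 A, ∠I = -152.1°.

I = 0.6458∠-152.1° A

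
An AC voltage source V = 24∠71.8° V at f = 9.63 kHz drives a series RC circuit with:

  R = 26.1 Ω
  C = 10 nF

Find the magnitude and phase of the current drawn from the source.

Step 1 — Angular frequency: ω = 2π·f = 2π·9630 = 6.051e+04 rad/s.
Step 2 — Component impedances:
  R: Z = R = 26.1 Ω
  C: Z = 1/(jωC) = -j/(ω·C) = 0 - j1653 Ω
Step 3 — Series combination: Z_total = R + C = 26.1 - j1653 Ω = 1653∠-89.1° Ω.
Step 4 — Source phasor: V = 24∠71.8° V = 7.496 + j22.8 V.
Step 5 — Ohm's law: I = V / Z_total = (7.496 + j22.8) / (26.1 - j1653) = -0.01372 + j0.004752 A.
Step 6 — Convert to polar: |I| = 0.01452 A, ∠I = 160.9°.

I = 0.01452∠160.9° A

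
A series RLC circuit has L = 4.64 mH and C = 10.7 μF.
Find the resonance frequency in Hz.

Step 1 — Resonance condition Im(Z)=0 gives ω₀ = 1/√(LC).
Step 2 — ω₀ = 1/√(0.00464·1.07e-05) = 4488 rad/s.
Step 3 — f₀ = ω₀/(2π) = 714.3 Hz.

f₀ = 714.3 Hz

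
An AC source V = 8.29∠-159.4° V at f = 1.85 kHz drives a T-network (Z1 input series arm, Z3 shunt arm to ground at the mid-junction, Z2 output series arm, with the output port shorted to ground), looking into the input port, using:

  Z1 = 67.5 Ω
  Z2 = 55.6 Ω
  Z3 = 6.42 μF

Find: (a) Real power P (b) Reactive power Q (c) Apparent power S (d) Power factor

Step 1 — Angular frequency: ω = 2π·f = 2π·1850 = 1.162e+04 rad/s.
Step 2 — Component impedances:
  Z1: Z = R = 67.5 Ω
  Z2: Z = R = 55.6 Ω
  Z3: Z = 1/(jωC) = -j/(ω·C) = 0 - j13.4 Ω
Step 3 — With the output port shorted to ground, the output series arm Z2 runs from the junction to ground; the shunt arm Z3 also runs from the junction to ground. They appear in parallel: Z3 || Z2 = 3.052 - j12.66 Ω.
Step 4 — Series with input arm Z1: Z_in = Z1 + (Z3 || Z2) = 70.55 - j12.66 Ω = 71.68∠-10.2° Ω.
Step 5 — Source phasor: V = 8.29∠-159.4° V = -7.76 - j2.917 V.
Step 6 — Current: I = V / Z = -0.09937 - j0.05918 A = 0.1157∠-149.2° A.
Step 7 — Complex power: S = V·I* = 0.9437 - j0.1694 VA.
Step 8 — Real power: P = Re(S) = 0.9437 W.
Step 9 — Reactive power: Q = Im(S) = -0.1694 VAR.
Step 10 — Apparent power: |S| = 0.9588 VA.
Step 11 — Power factor: PF = P/|S| = 0.9843 (leading).

(a) P = 0.9437 W  (b) Q = -0.1694 VAR  (c) S = 0.9588 VA  (d) PF = 0.9843 (leading)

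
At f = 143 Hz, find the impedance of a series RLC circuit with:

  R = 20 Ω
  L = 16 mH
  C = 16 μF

Step 1 — Angular frequency: ω = 2π·f = 2π·143 = 898.5 rad/s.
Step 2 — Component impedances:
  R: Z = R = 20 Ω
  L: Z = jωL = j·898.5·0.016 = 0 + j14.38 Ω
  C: Z = 1/(jωC) = -j/(ω·C) = 0 - j69.56 Ω
Step 3 — Series combination: Z_total = R + L + C = 20 - j55.18 Ω = 58.7∠-70.1° Ω.

Z = 20 - j55.18 Ω = 58.7∠-70.1° Ω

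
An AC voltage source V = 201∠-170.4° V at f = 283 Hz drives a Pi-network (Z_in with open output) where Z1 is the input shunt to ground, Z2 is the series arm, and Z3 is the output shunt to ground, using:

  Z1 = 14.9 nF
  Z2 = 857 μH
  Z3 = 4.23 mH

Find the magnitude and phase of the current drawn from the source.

Step 1 — Angular frequency: ω = 2π·f = 2π·283 = 1778 rad/s.
Step 2 — Component impedances:
  Z1: Z = 1/(jωC) = -j/(ω·C) = 0 - j3.774e+04 Ω
  Z2: Z = jωL = j·1778·0.000857 = 0 + j1.524 Ω
  Z3: Z = jωL = j·1778·0.00423 = 0 + j7.522 Ω
Step 3 — With open output, the series arm Z2 and the output shunt Z3 appear in series to ground: Z2 + Z3 = 0 + j9.045 Ω.
Step 4 — Parallel with input shunt Z1: Z_in = Z1 || (Z2 + Z3) = 0 + j9.048 Ω = 9.048∠90.0° Ω.
Step 5 — Source phasor: V = 201∠-170.4° V = -198.2 - j33.52 V.
Step 6 — Ohm's law: I = V / Z_total = (-198.2 - j33.52) / (0 + j9.048) = -3.705 + j21.9 A.
Step 7 — Convert to polar: |I| = 22.22 A, ∠I = 99.6°.

I = 22.22∠99.6° A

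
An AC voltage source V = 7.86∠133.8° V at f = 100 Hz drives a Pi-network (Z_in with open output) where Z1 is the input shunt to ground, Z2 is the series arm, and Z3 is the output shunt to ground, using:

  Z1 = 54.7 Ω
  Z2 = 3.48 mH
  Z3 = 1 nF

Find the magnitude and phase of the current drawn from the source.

Step 1 — Angular frequency: ω = 2π·f = 2π·100 = 628.3 rad/s.
Step 2 — Component impedances:
  Z1: Z = R = 54.7 Ω
  Z2: Z = jωL = j·628.3·0.00348 = 0 + j2.187 Ω
  Z3: Z = 1/(jωC) = -j/(ω·C) = 0 - j1.592e+06 Ω
Step 3 — With open output, the series arm Z2 and the output shunt Z3 appear in series to ground: Z2 + Z3 = 0 - j1.592e+06 Ω.
Step 4 — Parallel with input shunt Z1: Z_in = Z1 || (Z2 + Z3) = 54.7 - j0.00188 Ω = 54.7∠-0.0° Ω.
Step 5 — Source phasor: V = 7.86∠133.8° V = -5.44 + j5.673 V.
Step 6 — Ohm's law: I = V / Z_total = (-5.44 + j5.673) / (54.7 - j0.00188) = -0.09946 + j0.1037 A.
Step 7 — Convert to polar: |I| = 0.1437 A, ∠I = 133.8°.

I = 0.1437∠133.8° A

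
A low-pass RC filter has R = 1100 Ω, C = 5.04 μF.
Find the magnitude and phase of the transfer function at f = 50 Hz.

Step 1 — Angular frequency: ω = 2π·50 = 314.2 rad/s.
Step 2 — Transfer function: H(jω) = 1/(1 + jωRC).
Step 3 — Denominator: 1 + jωRC = 1 + j·314.2·1100·5.04e-06 = 1 + j1.742.
Step 4 — H = 0.2479 - j0.4318.
Step 5 — Magnitude: |H| = 0.4979 (-6.1 dB); phase: φ = -60.1°.

|H| = 0.4979 (-6.1 dB), φ = -60.1°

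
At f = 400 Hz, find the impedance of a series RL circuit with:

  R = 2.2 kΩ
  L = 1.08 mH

Step 1 — Angular frequency: ω = 2π·f = 2π·400 = 2513 rad/s.
Step 2 — Component impedances:
  R: Z = R = 2200 Ω
  L: Z = jωL = j·2513·0.00108 = 0 + j2.714 Ω
Step 3 — Series combination: Z_total = R + L = 2200 + j2.714 Ω = 2200∠0.1° Ω.

Z = 2200 + j2.714 Ω = 2200∠0.1° Ω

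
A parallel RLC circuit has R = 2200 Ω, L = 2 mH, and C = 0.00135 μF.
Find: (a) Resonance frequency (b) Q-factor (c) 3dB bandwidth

Step 1 — Resonance: ω₀ = 1/√(LC) = 1/√(0.002·1.35e-09) = 6.086e+05 rad/s.
Step 2 — f₀ = ω₀/(2π) = 9.686e+04 Hz.
Step 3 — Parallel Q: Q = R/(ω₀L) = 2200/(6.086e+05·0.002) = 1.807.
Step 4 — Bandwidth: Δω = ω₀/Q = 3.367e+05 rad/s; BW = Δω/(2π) = 5.359e+04 Hz.

(a) f₀ = 9.686e+04 Hz  (b) Q = 1.807  (c) BW = 5.359e+04 Hz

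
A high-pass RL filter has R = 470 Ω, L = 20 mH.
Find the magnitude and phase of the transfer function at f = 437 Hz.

Step 1 — Angular frequency: ω = 2π·437 = 2746 rad/s.
Step 2 — Transfer function: H(jω) = jωL/(R + jωL).
Step 3 — Numerator jωL = j·54.92; denominator R + jωL = 470 + j54.92.
Step 4 — H = 0.01347 + j0.1153.
Step 5 — Magnitude: |H| = 0.1161 (-18.7 dB); phase: φ = 83.3°.

|H| = 0.1161 (-18.7 dB), φ = 83.3°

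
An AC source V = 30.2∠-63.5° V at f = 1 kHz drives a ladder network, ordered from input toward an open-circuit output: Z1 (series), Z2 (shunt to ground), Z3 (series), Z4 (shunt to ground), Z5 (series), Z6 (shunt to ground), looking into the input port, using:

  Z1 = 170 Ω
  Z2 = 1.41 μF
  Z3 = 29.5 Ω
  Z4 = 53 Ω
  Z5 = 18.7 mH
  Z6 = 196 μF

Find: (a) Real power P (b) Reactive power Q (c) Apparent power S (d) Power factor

Step 1 — Angular frequency: ω = 2π·f = 2π·1000 = 6283 rad/s.
Step 2 — Component impedances:
  Z1: Z = R = 170 Ω
  Z2: Z = 1/(jωC) = -j/(ω·C) = 0 - j112.9 Ω
  Z3: Z = R = 29.5 Ω
  Z4: Z = R = 53 Ω
  Z5: Z = jωL = j·6283·0.0187 = 0 + j117.5 Ω
  Z6: Z = 1/(jωC) = -j/(ω·C) = 0 - j0.812 Ω
Step 3 — Ladder network (open output): work backward from the far end, alternating series and parallel combinations. Z_in = 236.7 - j28.47 Ω = 238.4∠-6.9° Ω.
Step 4 — Source phasor: V = 30.2∠-63.5° V = 13.48 - j27.03 V.
Step 5 — Current: I = V / Z = 0.06966 - j0.1058 A = 0.1267∠-56.6° A.
Step 6 — Complex power: S = V·I* = 3.798 - j0.4569 VA.
Step 7 — Real power: P = Re(S) = 3.798 W.
Step 8 — Reactive power: Q = Im(S) = -0.4569 VAR.
Step 9 — Apparent power: |S| = 3.826 VA.
Step 10 — Power factor: PF = P/|S| = 0.9928 (leading).

(a) P = 3.798 W  (b) Q = -0.4569 VAR  (c) S = 3.826 VA  (d) PF = 0.9928 (leading)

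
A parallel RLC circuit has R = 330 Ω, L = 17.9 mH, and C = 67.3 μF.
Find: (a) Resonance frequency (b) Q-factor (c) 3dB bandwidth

Step 1 — Resonance: ω₀ = 1/√(LC) = 1/√(0.0179·6.73e-05) = 911.1 rad/s.
Step 2 — f₀ = ω₀/(2π) = 145 Hz.
Step 3 — Parallel Q: Q = R/(ω₀L) = 330/(911.1·0.0179) = 20.23.
Step 4 — Bandwidth: Δω = ω₀/Q = 45.03 rad/s; BW = Δω/(2π) = 7.166 Hz.

(a) f₀ = 145 Hz  (b) Q = 20.23  (c) BW = 7.166 Hz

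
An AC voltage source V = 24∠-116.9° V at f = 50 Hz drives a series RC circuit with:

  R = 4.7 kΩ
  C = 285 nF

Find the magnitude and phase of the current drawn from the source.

Step 1 — Angular frequency: ω = 2π·f = 2π·50 = 314.2 rad/s.
Step 2 — Component impedances:
  R: Z = R = 4700 Ω
  C: Z = 1/(jωC) = -j/(ω·C) = 0 - j1.117e+04 Ω
Step 3 — Series combination: Z_total = R + C = 4700 - j1.117e+04 Ω = 1.212e+04∠-67.2° Ω.
Step 4 — Source phasor: V = 24∠-116.9° V = -10.86 - j21.4 V.
Step 5 — Ohm's law: I = V / Z_total = (-10.86 - j21.4) / (4700 - j1.117e+04) = 0.00128 - j0.001511 A.
Step 6 — Convert to polar: |I| = 0.001981 A, ∠I = -49.7°.

I = 0.001981∠-49.7° A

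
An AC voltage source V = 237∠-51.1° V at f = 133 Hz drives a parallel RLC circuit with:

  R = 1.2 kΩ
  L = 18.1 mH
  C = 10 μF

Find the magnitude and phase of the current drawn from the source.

Step 1 — Angular frequency: ω = 2π·f = 2π·133 = 835.7 rad/s.
Step 2 — Component impedances:
  R: Z = R = 1200 Ω
  L: Z = jωL = j·835.7·0.0181 = 0 + j15.13 Ω
  C: Z = 1/(jωC) = -j/(ω·C) = 0 - j119.7 Ω
Step 3 — Parallel combination: 1/Z_total = 1/R + 1/L + 1/C; Z_total = 0.2498 + j17.31 Ω = 17.31∠89.2° Ω.
Step 4 — Source phasor: V = 237∠-51.1° V = 148.8 - j184.4 V.
Step 5 — Ohm's law: I = V / Z_total = (148.8 - j184.4) / (0.2498 + j17.31) = -10.53 - j8.749 A.
Step 6 — Convert to polar: |I| = 13.69 A, ∠I = -140.3°.

I = 13.69∠-140.3° A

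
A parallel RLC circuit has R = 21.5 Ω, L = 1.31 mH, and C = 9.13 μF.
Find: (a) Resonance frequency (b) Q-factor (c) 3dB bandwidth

Step 1 — Resonance: ω₀ = 1/√(LC) = 1/√(0.00131·9.13e-06) = 9144 rad/s.
Step 2 — f₀ = ω₀/(2π) = 1455 Hz.
Step 3 — Parallel Q: Q = R/(ω₀L) = 21.5/(9144·0.00131) = 1.795.
Step 4 — Bandwidth: Δω = ω₀/Q = 5094 rad/s; BW = Δω/(2π) = 810.8 Hz.

(a) f₀ = 1455 Hz  (b) Q = 1.795  (c) BW = 810.8 Hz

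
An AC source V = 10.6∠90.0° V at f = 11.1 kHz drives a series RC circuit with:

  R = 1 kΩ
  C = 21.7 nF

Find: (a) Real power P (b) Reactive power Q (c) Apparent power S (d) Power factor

Step 1 — Angular frequency: ω = 2π·f = 2π·1.11e+04 = 6.974e+04 rad/s.
Step 2 — Component impedances:
  R: Z = R = 1000 Ω
  C: Z = 1/(jωC) = -j/(ω·C) = 0 - j660.8 Ω
Step 3 — Series combination: Z_total = R + C = 1000 - j660.8 Ω = 1199∠-33.5° Ω.
Step 4 — Source phasor: V = 10.6∠90.0° V = 0 + j10.6 V.
Step 5 — Current: I = V / Z = -0.004875 + j0.007379 A = 0.008844∠123.5° A.
Step 6 — Complex power: S = V·I* = 0.07821 - j0.05168 VA.
Step 7 — Real power: P = Re(S) = 0.07821 W.
Step 8 — Reactive power: Q = Im(S) = -0.05168 VAR.
Step 9 — Apparent power: |S| = 0.09374 VA.
Step 10 — Power factor: PF = P/|S| = 0.8343 (leading).

(a) P = 0.07821 W  (b) Q = -0.05168 VAR  (c) S = 0.09374 VA  (d) PF = 0.8343 (leading)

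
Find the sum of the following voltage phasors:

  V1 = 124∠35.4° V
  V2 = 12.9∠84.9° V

Step 1 — Convert each phasor to rectangular form:
  V1 = 124·(cos(35.4°) + j·sin(35.4°)) = 101.1 + j71.83 V
  V2 = 12.9·(cos(84.9°) + j·sin(84.9°)) = 1.147 + j12.85 V
Step 2 — Sum components: V_total = 102.2 + j84.68 V.
Step 3 — Convert to polar: |V_total| = 132.7 V, ∠V_total = 39.6°.

V_total = 132.7∠39.6° V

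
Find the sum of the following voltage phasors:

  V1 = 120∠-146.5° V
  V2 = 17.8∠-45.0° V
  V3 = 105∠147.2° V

Step 1 — Convert each phasor to rectangular form:
  V1 = 120·(cos(-146.5°) + j·sin(-146.5°)) = -100.1 - j66.23 V
  V2 = 17.8·(cos(-45.0°) + j·sin(-45.0°)) = 12.59 - j12.59 V
  V3 = 105·(cos(147.2°) + j·sin(147.2°)) = -88.26 + j56.88 V
Step 2 — Sum components: V_total = -175.7 - j21.94 V.
Step 3 — Convert to polar: |V_total| = 177.1 V, ∠V_total = -172.9°.

V_total = 177.1∠-172.9° V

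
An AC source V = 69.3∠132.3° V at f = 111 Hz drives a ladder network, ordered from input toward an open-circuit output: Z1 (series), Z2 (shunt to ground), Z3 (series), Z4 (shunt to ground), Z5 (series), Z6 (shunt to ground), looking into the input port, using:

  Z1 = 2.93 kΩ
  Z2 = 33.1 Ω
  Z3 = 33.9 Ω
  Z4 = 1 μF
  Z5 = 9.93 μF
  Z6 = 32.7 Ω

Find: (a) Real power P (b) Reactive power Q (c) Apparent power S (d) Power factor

Step 1 — Angular frequency: ω = 2π·f = 2π·111 = 697.4 rad/s.
Step 2 — Component impedances:
  Z1: Z = R = 2930 Ω
  Z2: Z = R = 33.1 Ω
  Z3: Z = R = 33.9 Ω
  Z4: Z = 1/(jωC) = -j/(ω·C) = 0 - j1434 Ω
  Z5: Z = 1/(jωC) = -j/(ω·C) = 0 - j144.4 Ω
  Z6: Z = R = 32.7 Ω
Step 3 — Ladder network (open output): work backward from the far end, alternating series and parallel combinations. Z_in = 2959 - j5.512 Ω = 2959∠-0.1° Ω.
Step 4 — Source phasor: V = 69.3∠132.3° V = -46.64 + j51.26 V.
Step 5 — Current: I = V / Z = -0.01579 + j0.01729 A = 0.02342∠132.4° A.
Step 6 — Complex power: S = V·I* = 1.623 - j0.003023 VA.
Step 7 — Real power: P = Re(S) = 1.623 W.
Step 8 — Reactive power: Q = Im(S) = -0.003023 VAR.
Step 9 — Apparent power: |S| = 1.623 VA.
Step 10 — Power factor: PF = P/|S| = 1 (leading).

(a) P = 1.623 W  (b) Q = -0.003023 VAR  (c) S = 1.623 VA  (d) PF = 1 (leading)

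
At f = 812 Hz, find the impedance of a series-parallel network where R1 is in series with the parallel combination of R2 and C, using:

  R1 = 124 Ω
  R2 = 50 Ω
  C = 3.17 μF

Step 1 — Angular frequency: ω = 2π·f = 2π·812 = 5102 rad/s.
Step 2 — Component impedances:
  R1: Z = R = 124 Ω
  R2: Z = R = 50 Ω
  C: Z = 1/(jωC) = -j/(ω·C) = 0 - j61.83 Ω
Step 3 — Parallel branch: R2 || C = 1/(1/R2 + 1/C) = 30.23 - j24.45 Ω.
Step 4 — Series with R1: Z_total = R1 + (R2 || C) = 154.2 - j24.45 Ω = 156.2∠-9.0° Ω.

Z = 154.2 - j24.45 Ω = 156.2∠-9.0° Ω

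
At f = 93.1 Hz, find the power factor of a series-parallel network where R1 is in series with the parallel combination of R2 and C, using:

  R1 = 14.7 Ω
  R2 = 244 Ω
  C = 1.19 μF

Step 1 — Angular frequency: ω = 2π·f = 2π·93.1 = 585 rad/s.
Step 2 — Component impedances:
  R1: Z = R = 14.7 Ω
  R2: Z = R = 244 Ω
  C: Z = 1/(jωC) = -j/(ω·C) = 0 - j1437 Ω
Step 3 — Parallel branch: R2 || C = 1/(1/R2 + 1/C) = 237.2 - j40.28 Ω.
Step 4 — Series with R1: Z_total = R1 + (R2 || C) = 251.9 - j40.28 Ω = 255.1∠-9.1° Ω.
Step 5 — Power factor: PF = cos(φ) = Re(Z)/|Z| = 251.9/255.1 = 0.9875.
Step 6 — Type: Im(Z) = -40.28 ⇒ leading (phase φ = -9.1°).

PF = 0.9875 (leading, φ = -9.1°)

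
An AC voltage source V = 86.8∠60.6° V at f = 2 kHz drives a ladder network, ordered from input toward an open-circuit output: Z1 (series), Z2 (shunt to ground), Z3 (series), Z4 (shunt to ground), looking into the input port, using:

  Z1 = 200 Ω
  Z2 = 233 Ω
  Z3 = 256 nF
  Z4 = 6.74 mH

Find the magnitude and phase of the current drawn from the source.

Step 1 — Angular frequency: ω = 2π·f = 2π·2000 = 1.257e+04 rad/s.
Step 2 — Component impedances:
  Z1: Z = R = 200 Ω
  Z2: Z = R = 233 Ω
  Z3: Z = 1/(jωC) = -j/(ω·C) = 0 - j310.8 Ω
  Z4: Z = jωL = j·1.257e+04·0.00674 = 0 + j84.7 Ω
Step 3 — Ladder network (open output): work backward from the far end, alternating series and parallel combinations. Z_in = 313 - j116.4 Ω = 334∠-20.4° Ω.
Step 4 — Source phasor: V = 86.8∠60.6° V = 42.61 + j75.62 V.
Step 5 — Ohm's law: I = V / Z_total = (42.61 + j75.62) / (313 - j116.4) = 0.04063 + j0.2567 A.
Step 6 — Convert to polar: |I| = 0.2599 A, ∠I = 81.0°.

I = 0.2599∠81.0° A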